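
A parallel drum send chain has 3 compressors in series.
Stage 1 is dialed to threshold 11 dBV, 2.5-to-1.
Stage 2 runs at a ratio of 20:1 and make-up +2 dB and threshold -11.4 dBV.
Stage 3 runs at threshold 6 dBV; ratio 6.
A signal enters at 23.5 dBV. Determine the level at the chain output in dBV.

Stage 1: 23.5 dBV is 12.5 dB over 11 dBV; at 2.5:1 that becomes 5 dB over, giving 16 dBV.
Stage 2: 27.4 dB above -11.4 dBV, reduced 20:1 to 1.37 dB above → -10.03 dBV; +2 dB make-up → -8.03 dBV.
Stage 3: below threshold (-8.03 ≤ 6); passes unchanged; output -8.03 dBV.

-8.03 dBV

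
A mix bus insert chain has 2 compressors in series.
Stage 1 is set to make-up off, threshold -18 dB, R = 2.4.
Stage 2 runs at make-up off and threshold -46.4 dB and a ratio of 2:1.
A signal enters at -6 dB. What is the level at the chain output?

Stage 1: -6 dB is 12 dB over -18 dB; at 2.4:1 that becomes 5 dB over, giving -13 dB.
Stage 2: 33.4 dB above -46.4 dB, reduced 2:1 to 16.7 dB above → -29.7 dB.

-29.7 dB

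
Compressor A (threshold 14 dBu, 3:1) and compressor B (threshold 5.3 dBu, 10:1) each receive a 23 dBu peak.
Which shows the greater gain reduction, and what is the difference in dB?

A: overshoot 9 dB → output overshoot 3 dB → GR 6 dB.
B: overshoot 17.7 dB → output overshoot 1.77 dB → GR 15.93 dB.
Difference: 9.93 dB in favour of B.

B, by 9.93 dB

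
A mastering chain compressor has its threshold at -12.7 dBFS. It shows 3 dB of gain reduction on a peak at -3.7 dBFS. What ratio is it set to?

1.5:1

Input overshoot = -3.7 − (-12.7) = 9 dB.
Output overshoot = 9 − 3 = 6 dB.
Ratio = input overshoot / output overshoot = 9 / 6 = 1.5.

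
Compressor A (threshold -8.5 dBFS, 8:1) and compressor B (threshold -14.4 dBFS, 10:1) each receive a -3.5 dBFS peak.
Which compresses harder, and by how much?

B, by 5.435 dB

A: 5 dB over, compressed to 0.625 dB over, so 4.375 dB of GR.
B: 10.9 dB over, compressed to 1.09 dB over, so 9.81 dB of GR.
Difference: 5.435 dB in favour of B.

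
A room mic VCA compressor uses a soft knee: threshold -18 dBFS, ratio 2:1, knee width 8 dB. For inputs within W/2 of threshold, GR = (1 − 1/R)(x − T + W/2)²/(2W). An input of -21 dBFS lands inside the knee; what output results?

x − T + W/2 = -21 − (-18) + 4 = 1.
GR = (1 − 1/2) × 1² / 16 = 0.5 × 1 / 16 = 0.03125 dB.
Output = -21 − 0.03125 = -21.03125 dBFS.

-21.03125 dBFS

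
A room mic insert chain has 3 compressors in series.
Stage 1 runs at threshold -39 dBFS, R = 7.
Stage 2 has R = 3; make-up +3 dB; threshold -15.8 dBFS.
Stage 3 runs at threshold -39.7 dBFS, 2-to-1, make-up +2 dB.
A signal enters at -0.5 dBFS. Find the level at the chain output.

Stage 1: 38.5 dB above -39 dBFS, reduced 7:1 to 5.5 dB above → -33.5 dBFS.
Stage 2: -33.5 dBFS ≤ -15.8 dBFS, so stage 2 doesn't engage; make-up brings it to -30.5 dBFS.
Stage 3: overshoot 9.2 dB → 9.2/2 = 4.6 dB → -35.1 dBFS; +2 dB make-up → -33.1 dBFS.

-33.1 dBFS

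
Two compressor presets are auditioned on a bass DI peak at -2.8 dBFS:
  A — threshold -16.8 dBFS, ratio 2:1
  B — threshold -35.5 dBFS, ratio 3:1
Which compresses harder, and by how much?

A: 14 dB over, compressed to 7 dB over, so 7 dB of GR.
B: 32.7 dB over, compressed to 10.9 dB over, so 21.8 dB of GR.
B reduces 14.8 dB more.

B, by 14.8 dB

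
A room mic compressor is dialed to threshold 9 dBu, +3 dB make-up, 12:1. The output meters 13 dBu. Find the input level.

21 dBu

Stripping the +3 dB make-up gives 10 dBu at the gain stage.
Post-compression overshoot = 10 − 9 = 1 dB.
Undo the ratio: input overshoot = 1 × 12 = 12 dB, giving input = 21 dBu.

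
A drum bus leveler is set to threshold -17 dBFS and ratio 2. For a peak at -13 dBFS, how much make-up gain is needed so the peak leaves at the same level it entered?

The peak compresses to -17 + 4/2 = -15 dBFS.
To reach -13 dBFS requires -13 − (-15) = 2 dB of make-up.

2 dB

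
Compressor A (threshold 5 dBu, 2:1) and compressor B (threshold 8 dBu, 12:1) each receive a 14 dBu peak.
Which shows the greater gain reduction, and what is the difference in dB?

B, by 1 dB

A: 9 dB over, compressed to 4.5 dB over, so 4.5 dB of GR.
B: 6 dB over, compressed to 0.5 dB over, so 5.5 dB of GR.
B reduces 1 dB more.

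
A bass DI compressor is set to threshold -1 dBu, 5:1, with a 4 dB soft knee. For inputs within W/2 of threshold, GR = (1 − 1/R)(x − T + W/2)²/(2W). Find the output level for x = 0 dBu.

x − T + W/2 = 0 − (-1) + 2 = 3.
GR = (1 − 1/5) × 3² / 8 = 0.8 × 9 / 8 = 0.9 dB.
Output = 0 − 0.9 = -0.9 dBu.

-0.9 dBu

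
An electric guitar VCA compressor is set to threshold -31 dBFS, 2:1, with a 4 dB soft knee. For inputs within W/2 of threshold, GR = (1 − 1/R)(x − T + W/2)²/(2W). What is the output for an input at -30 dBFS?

x − T + W/2 = -30 − (-31) + 2 = 3.
GR = (1 − 1/2) × 3² / 8 = 0.5 × 9 / 8 = 0.5625 dB.
Output = -30 − 0.5625 = -30.5625 dBFS.

-30.5625 dBFS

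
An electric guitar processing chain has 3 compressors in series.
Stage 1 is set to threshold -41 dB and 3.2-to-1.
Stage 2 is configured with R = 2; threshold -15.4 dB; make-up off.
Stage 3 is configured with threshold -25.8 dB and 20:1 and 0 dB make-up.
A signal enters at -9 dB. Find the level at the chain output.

Stage 1: -9 dB is 32 dB over -41 dB; at 3.2:1 that becomes 10 dB over, giving -31 dB.
Stage 2: below threshold (-31 ≤ -15.4); passes unchanged; output -31 dB.
Stage 3: below threshold (-31 ≤ -25.8); passes unchanged; output -31 dB.

-31 dB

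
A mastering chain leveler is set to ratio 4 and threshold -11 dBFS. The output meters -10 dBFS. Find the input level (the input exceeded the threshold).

Post-compression overshoot = -10 − (-11) = 1 dB.
Before 4:1 compression the overshoot was 1 × 4 = 4 dB, so input = -11 + 4 = -7 dBFS.

-7 dBFS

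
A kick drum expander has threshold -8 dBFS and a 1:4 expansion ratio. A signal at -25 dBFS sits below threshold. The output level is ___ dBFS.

Below threshold, a 1:4 expander applies gain = (4−1)×(T − x) of attenuation.
(4−1) × 17 = 51 dB, so output = -25 − 51 = -76 dBFS.

-76 dBFS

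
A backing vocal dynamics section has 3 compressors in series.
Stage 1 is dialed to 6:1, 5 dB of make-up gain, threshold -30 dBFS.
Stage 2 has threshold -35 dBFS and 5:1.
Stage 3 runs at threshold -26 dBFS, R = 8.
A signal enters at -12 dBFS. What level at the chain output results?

Stage 1: overshoot 18 dB → 18/6 = 3 dB → -27 dBFS; +5 dB make-up → -22 dBFS.
Stage 2: overshoot 13 dB → 13/5 = 2.6 dB → -32.4 dBFS.
Stage 3: -32.4 dBFS ≤ -26 dBFS, so stage 3 doesn't engage; output -32.4 dBFS.

-32.4 dBFS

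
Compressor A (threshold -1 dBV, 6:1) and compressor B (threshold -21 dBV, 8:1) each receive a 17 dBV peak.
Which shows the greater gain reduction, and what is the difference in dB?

B, by 18.25 dB

A: overshoot 18 dB → output overshoot 3 dB → GR 15 dB.
B: overshoot 38 dB → output overshoot 4.75 dB → GR 33.25 dB.
B reduces 18.25 dB more.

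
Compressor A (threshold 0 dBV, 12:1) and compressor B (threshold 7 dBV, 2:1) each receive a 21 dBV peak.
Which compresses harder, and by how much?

A: GR = 21 − 21/12 = 19.25 dB.
B: GR = 14 − 14/2 = 7 dB.
Difference: 12.25 dB in favour of A.

A, by 12.25 dB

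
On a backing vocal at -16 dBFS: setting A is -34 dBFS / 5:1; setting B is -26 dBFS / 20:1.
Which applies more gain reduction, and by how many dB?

A: overshoot 18 dB → output overshoot 3.6 dB → GR 14.4 dB.
B: overshoot 10 dB → output overshoot 0.5 dB → GR 9.5 dB.
A applies 4.9 dB more gain reduction.

A, by 4.9 dB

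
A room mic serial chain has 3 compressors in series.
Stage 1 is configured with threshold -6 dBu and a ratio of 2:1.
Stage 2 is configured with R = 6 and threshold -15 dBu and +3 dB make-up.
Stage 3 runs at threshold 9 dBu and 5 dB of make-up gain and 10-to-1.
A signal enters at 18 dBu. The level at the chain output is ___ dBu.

Stage 1: 18 dBu is 24 dB over -6 dBu; at 2:1 that becomes 12 dB over, giving 6 dBu.
Stage 2: overshoot 21 dB → 21/6 = 3.5 dB → -11.5 dBu; +3 dB make-up → -8.5 dBu.
Stage 3: -8.5 dBu is at or below the 9 dBu threshold — no compression; make-up brings it to -3.5 dBu.

-3.5 dBu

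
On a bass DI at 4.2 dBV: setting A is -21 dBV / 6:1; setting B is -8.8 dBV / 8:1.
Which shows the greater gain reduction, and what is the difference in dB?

A, by 9.625 dB

A: GR = 25.2 − 25.2/6 = 21 dB.
B: GR = 13 − 13/8 = 11.375 dB.
Difference: 9.625 dB in favour of A.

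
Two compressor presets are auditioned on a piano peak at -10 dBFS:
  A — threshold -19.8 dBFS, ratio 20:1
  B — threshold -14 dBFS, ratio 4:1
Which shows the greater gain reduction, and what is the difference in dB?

A, by 6.31 dB

A: 9.8 dB over, compressed to 0.49 dB over, so 9.31 dB of GR.
B: 4 dB over, compressed to 1 dB over, so 3 dB of GR.
A reduces 6.31 dB more.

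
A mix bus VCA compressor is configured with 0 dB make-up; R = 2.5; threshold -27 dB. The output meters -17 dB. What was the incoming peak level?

The compressed level sits -17 − (-27) = 10 dB over threshold.
Before 2.5:1 compression the overshoot was 10 × 2.5 = 25 dB, so input = -27 + 25 = -2 dB.

-2 dB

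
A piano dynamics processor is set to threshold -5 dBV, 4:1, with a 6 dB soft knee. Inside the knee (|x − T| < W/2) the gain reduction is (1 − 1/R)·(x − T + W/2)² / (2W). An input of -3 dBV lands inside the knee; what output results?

-4.5625 dBV

x − T + W/2 = -3 − (-5) + 3 = 5.
GR = (1 − 1/4) × 5² / 12 = 0.75 × 25 / 12 = 1.5625 dB.
Output = -3 − 1.5625 = -4.5625 dBV.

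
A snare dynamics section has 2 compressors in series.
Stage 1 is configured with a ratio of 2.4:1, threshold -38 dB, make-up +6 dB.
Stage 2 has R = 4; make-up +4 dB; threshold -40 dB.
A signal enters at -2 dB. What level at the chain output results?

-30.25 dB

Stage 1: 36 dB above -38 dB, reduced 2.4:1 to 15 dB above → -23 dB; +6 dB make-up → -17 dB.
Stage 2: -17 dB is 23 dB over -40 dB; at 4:1 that becomes 5.75 dB over, giving -34.25 dB; +4 dB make-up → -30.25 dB.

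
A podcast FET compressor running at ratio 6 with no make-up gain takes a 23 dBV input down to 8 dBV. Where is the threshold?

5 dBV

Input is 18 dB above T (since output overshoot × R = input overshoot: (8 − T)·6 = 23 − T gives T = 5 dBV).
Check: 5 + (23 − 5)/6 = 5 + 3 = 8 dBV. ✓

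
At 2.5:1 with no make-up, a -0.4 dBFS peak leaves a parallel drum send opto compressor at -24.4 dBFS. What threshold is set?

Let T be the threshold. Output overshoot = (input overshoot)/R, so -24.4 − T = (-0.4 − T)/2.5.
2.5·(-24.4 − T) = -0.4 − T → 1.5·T = -61 − (-0.4) = -60.6.
T = -60.6/1.5 = -40.4 dBFS.

-40.4 dBFS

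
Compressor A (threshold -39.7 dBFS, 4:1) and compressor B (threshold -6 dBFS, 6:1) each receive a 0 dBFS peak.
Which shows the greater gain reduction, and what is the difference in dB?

A, by 24.775 dB

A: 39.7 dB over, compressed to 9.925 dB over, so 29.775 dB of GR.
B: 6 dB over, compressed to 1 dB over, so 5 dB of GR.
A reduces 24.775 dB more.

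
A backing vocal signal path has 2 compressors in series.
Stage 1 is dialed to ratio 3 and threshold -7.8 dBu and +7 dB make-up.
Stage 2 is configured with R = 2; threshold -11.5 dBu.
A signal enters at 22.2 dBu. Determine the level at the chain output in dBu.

-1.15 dBu

Stage 1: 22.2 dBu is 30 dB over -7.8 dBu; at 3:1 that becomes 10 dB over, giving 2.2 dBu; +7 dB make-up → 9.2 dBu.
Stage 2: 20.7 dB above -11.5 dBu, reduced 2:1 to 10.35 dB above → -1.15 dBu.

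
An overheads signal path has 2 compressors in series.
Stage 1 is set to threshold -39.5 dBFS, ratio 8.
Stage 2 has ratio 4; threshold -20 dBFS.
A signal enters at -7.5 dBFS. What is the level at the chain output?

Stage 1: 32 dB above -39.5 dBFS, reduced 8:1 to 4 dB above → -35.5 dBFS.
Stage 2: -35.5 dBFS ≤ -20 dBFS, so stage 2 doesn't engage; output -35.5 dBFS.

-35.5 dBFS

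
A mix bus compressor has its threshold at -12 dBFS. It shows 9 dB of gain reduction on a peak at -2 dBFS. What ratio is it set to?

Input overshoot = -2 − (-12) = 10 dB.
Output overshoot = 10 − 9 = 1 dB.
Ratio = input overshoot / output overshoot = 10 / 1 = 10.

10:1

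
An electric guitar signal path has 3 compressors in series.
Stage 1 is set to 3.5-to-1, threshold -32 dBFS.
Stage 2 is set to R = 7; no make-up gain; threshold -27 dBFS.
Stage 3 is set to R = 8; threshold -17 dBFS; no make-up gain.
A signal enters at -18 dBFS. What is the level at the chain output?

Stage 1: 14 dB above -32 dBFS, reduced 3.5:1 to 4 dB above → -28 dBFS.
Stage 2: -28 dBFS is at or below the -27 dBFS threshold — no compression; output -28 dBFS.
Stage 3: -28 dBFS is at or below the -17 dBFS threshold — no compression; output -28 dBFS.

-28 dBFS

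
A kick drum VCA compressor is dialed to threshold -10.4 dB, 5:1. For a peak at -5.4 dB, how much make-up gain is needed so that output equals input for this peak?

Overshoot 5 dB → 5/5 = 1 dB after compression, so the compressed level is -10.4 + 1 = -9.4 dB.
Make-up = target − compressed = -5.4 − (-9.4) = 4 dB.

4 dB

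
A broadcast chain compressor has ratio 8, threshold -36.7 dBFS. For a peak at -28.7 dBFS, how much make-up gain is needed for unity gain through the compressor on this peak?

7 dB

Without make-up, output = threshold + overshoot/8 = -36.7 + 1 = -35.7 dBFS.
Gap to target: 7 dB.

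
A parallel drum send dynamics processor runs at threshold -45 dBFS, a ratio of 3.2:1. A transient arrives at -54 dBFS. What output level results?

-54 dBFS is 9 dB below the -45 dBFS threshold, so no gain reduction is applied.
Output = input = -54 dBFS.

-54 dBFS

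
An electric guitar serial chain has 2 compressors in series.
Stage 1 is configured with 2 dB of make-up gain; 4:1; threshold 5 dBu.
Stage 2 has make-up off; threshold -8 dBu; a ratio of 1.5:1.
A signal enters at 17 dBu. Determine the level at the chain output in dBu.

Stage 1: 12 dB above 5 dBu, reduced 4:1 to 3 dB above → 8 dBu; +2 dB make-up → 10 dBu.
Stage 2: 10 dBu is 18 dB over -8 dBu; at 1.5:1 that becomes 12 dB over, giving 4 dBu.

4 dBu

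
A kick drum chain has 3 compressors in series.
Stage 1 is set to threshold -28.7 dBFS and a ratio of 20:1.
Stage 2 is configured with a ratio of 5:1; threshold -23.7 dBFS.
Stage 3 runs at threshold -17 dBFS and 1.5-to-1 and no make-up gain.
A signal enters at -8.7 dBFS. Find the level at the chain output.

Stage 1: -8.7 dBFS is 20 dB over -28.7 dBFS; at 20:1 that becomes 1 dB over, giving -27.7 dBFS.
Stage 2: -27.7 dBFS ≤ -23.7 dBFS, so stage 2 doesn't engage; output -27.7 dBFS.
Stage 3: below threshold (-27.7 ≤ -17); passes unchanged; output -27.7 dBFS.

-27.7 dBFS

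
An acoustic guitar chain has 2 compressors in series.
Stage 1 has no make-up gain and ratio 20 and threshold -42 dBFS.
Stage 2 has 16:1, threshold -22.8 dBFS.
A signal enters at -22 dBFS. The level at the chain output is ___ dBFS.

-41 dBFS

Stage 1: overshoot 20 dB → 20/20 = 1 dB → -41 dBFS.
Stage 2: below threshold (-41 ≤ -22.8); passes unchanged; output -41 dBFS.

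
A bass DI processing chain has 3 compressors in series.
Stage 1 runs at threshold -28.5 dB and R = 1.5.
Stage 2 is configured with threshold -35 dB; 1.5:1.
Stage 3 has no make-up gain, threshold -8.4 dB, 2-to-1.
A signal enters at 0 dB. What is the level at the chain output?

-18 dB

Stage 1: 0 dB is 28.5 dB over -28.5 dB; at 1.5:1 that becomes 19 dB over, giving -9.5 dB.
Stage 2: -9.5 dB is 25.5 dB over -35 dB; at 1.5:1 that becomes 17 dB over, giving -18 dB.
Stage 3: -18 dB ≤ -8.4 dB, so stage 3 doesn't engage; output -18 dB.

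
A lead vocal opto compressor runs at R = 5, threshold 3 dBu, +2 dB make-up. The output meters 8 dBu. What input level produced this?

18 dBu

Stripping the +2 dB make-up gives 6 dBu at the gain stage.
The compressed level sits 6 − 3 = 3 dB over threshold.
Input overshoot = R × output overshoot = 15 dB → input = 3 + 15 = 18 dBu.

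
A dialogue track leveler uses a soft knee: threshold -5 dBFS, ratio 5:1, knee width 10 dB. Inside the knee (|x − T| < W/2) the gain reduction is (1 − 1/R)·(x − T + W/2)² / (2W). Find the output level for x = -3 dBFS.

x − T + W/2 = -3 − (-5) + 5 = 7.
GR = (1 − 1/5) × 7² / 20 = 0.8 × 49 / 20 = 1.96 dB.
Output = -3 − 1.96 = -4.96 dBFS.

-4.96 dBFS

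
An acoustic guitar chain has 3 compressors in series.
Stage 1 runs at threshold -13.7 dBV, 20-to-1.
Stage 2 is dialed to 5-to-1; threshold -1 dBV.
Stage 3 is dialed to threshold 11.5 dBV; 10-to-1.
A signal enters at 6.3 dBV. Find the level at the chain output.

Stage 1: 6.3 dBV is 20 dB over -13.7 dBV; at 20:1 that becomes 1 dB over, giving -12.7 dBV.
Stage 2: -12.7 dBV ≤ -1 dBV, so stage 2 doesn't engage; output -12.7 dBV.
Stage 3: -12.7 dBV ≤ 11.5 dBV, so stage 3 doesn't engage; output -12.7 dBV.

-12.7 dBV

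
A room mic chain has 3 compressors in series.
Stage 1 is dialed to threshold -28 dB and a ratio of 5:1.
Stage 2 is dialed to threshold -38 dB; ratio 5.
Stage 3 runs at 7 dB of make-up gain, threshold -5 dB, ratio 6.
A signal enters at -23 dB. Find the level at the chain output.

-28.8 dB

Stage 1: 5 dB above -28 dB, reduced 5:1 to 1 dB above → -27 dB.
Stage 2: overshoot 11 dB → 11/5 = 2.2 dB → -35.8 dB.
Stage 3: -35.8 dB is at or below the -5 dB threshold — no compression; make-up brings it to -28.8 dB.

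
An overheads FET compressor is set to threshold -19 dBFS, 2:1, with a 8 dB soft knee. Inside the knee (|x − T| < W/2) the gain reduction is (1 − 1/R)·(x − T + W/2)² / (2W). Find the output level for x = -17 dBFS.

x − T + W/2 = -17 − (-19) + 4 = 6.
GR = (1 − 1/2) × 6² / 16 = 0.5 × 36 / 16 = 1.125 dB.
Output = -17 − 1.125 = -18.125 dBFS.

-18.125 dBFS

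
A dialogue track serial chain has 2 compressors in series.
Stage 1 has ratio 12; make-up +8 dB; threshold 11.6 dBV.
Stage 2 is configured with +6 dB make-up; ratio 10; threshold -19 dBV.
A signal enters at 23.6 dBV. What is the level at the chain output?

Stage 1: overshoot 12 dB → 12/12 = 1 dB → 12.6 dBV; +8 dB make-up → 20.6 dBV.
Stage 2: 39.6 dB above -19 dBV, reduced 10:1 to 3.96 dB above → -15.04 dBV; +6 dB make-up → -9.04 dBV.

-9.04 dBV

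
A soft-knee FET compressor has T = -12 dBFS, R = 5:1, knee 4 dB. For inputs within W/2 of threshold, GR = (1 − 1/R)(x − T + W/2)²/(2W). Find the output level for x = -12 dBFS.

x − T + W/2 = -12 − (-12) + 2 = 2.
GR = (1 − 1/5) × 2² / 8 = 0.8 × 4 / 8 = 0.4 dB.
Output = -12 − 0.4 = -12.4 dBFS.

-12.4 dBFS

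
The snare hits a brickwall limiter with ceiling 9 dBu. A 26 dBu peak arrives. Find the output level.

The limiter clamps the peak to its 9 dBu ceiling.

9 dBu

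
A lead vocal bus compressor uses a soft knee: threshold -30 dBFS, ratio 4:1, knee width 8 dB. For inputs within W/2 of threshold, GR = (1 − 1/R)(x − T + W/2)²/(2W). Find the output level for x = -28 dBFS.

-29.6875 dBFS

x − T + W/2 = -28 − (-30) + 4 = 6.
GR = (1 − 1/4) × 6² / 16 = 0.75 × 36 / 16 = 1.6875 dB.
Output = -28 − 1.6875 = -29.6875 dBFS.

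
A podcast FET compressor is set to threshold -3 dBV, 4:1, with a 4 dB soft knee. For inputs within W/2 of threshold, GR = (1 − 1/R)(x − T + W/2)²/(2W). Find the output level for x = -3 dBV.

-3.375 dBV

x − T + W/2 = -3 − (-3) + 2 = 2.
GR = (1 − 1/4) × 2² / 8 = 0.75 × 4 / 8 = 0.375 dB.
Output = -3 − 0.375 = -3.375 dBV.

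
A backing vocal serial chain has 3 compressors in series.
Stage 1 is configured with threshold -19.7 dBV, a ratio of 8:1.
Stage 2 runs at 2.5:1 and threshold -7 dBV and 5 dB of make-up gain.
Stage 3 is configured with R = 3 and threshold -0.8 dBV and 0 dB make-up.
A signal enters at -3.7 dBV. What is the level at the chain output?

-12.7 dBV

Stage 1: 16 dB above -19.7 dBV, reduced 8:1 to 2 dB above → -17.7 dBV.
Stage 2: -17.7 dBV is at or below the -7 dBV threshold — no compression; make-up brings it to -12.7 dBV.
Stage 3: below threshold (-12.7 ≤ -0.8); passes unchanged; output -12.7 dBV.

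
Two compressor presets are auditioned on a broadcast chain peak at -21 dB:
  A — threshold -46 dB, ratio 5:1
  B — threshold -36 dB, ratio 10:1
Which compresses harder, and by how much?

A: 25 dB over, compressed to 5 dB over, so 20 dB of GR.
B: 15 dB over, compressed to 1.5 dB over, so 13.5 dB of GR.
A applies 6.5 dB more gain reduction.

A, by 6.5 dB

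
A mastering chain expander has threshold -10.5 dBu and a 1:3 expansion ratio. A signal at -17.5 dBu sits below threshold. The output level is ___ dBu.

-31.5 dBu

Below threshold, a 1:3 expander applies gain = (3−1)×(T − x) of attenuation.
(3−1) × 7 = 14 dB, so output = -17.5 − 14 = -31.5 dBu.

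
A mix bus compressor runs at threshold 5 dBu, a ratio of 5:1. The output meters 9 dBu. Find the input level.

25 dBu

That's 4 dB above the 5 dBu threshold.
Before 5:1 compression the overshoot was 4 × 5 = 20 dB, so input = 5 + 20 = 25 dBu.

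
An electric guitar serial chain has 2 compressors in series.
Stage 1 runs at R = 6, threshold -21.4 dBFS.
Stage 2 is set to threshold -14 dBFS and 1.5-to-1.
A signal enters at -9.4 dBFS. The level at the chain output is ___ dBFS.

Stage 1: overshoot 12 dB → 12/6 = 2 dB → -19.4 dBFS.
Stage 2: -19.4 dBFS is at or below the -14 dBFS threshold — no compression; output -19.4 dBFS.

-19.4 dBFS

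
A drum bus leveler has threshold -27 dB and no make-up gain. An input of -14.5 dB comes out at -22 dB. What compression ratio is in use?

2.5:1

Input overshoot = -14.5 − (-27) = 12.5 dB; output overshoot = -22 − (-27) = 5 dB.
Ratio = 12.5 / 5 = 2.5.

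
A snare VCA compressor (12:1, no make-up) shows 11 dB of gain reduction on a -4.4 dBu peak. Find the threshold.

-16.4 dBu

Input is 12 dB above T (since output overshoot × R = input overshoot: (-15.4 − T)·12 = -4.4 − T gives T = -16.4 dBu).
Check: -16.4 + (-4.4 − (-16.4))/12 = -16.4 + 1 = -15.4 dBu. ✓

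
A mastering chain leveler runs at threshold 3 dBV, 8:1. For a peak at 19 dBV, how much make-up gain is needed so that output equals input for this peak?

14 dB

Overshoot 16 dB → 16/8 = 2 dB after compression, so the compressed level is 3 + 2 = 5 dBV.
Make-up = target − compressed = 19 − 5 = 14 dB.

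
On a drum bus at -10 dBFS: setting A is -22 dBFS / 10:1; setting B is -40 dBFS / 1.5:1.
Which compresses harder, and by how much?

A: GR = 12 − 12/10 = 10.8 dB.
B: GR = 30 − 30/1.5 = 10 dB.
A applies 0.8 dB more gain reduction.

A, by 0.8 dB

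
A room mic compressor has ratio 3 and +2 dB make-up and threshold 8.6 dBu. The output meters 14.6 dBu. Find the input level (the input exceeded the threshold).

Remove make-up: 14.6 − 2 = 12.6 dBu.
That's 4 dB above the 8.6 dBu threshold.
Before 3:1 compression the overshoot was 4 × 3 = 12 dB, so input = 8.6 + 12 = 20.6 dBu.

20.6 dBu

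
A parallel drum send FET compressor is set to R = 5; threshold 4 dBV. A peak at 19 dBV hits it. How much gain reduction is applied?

The signal is 15 dB above threshold.
After 5:1 compression the overshoot becomes 15/5 = 3 dB.
So the signal is attenuated by 15 − 3 = 12 dB.

12 dB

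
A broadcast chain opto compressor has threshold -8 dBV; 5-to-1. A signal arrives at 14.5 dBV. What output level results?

-3.5 dBV

Overshoot: 14.5 − (-8) = 22.5 dB.
5:1 compression reduces that to 22.5/5 = 4.5 dB over.
So the level is -8 + 4.5 = -3.5 dBV.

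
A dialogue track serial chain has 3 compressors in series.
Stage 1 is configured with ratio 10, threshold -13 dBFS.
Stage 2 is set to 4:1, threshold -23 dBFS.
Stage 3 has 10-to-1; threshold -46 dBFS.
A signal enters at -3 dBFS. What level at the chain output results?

Stage 1: 10 dB above -13 dBFS, reduced 10:1 to 1 dB above → -12 dBFS.
Stage 2: 11 dB above -23 dBFS, reduced 4:1 to 2.75 dB above → -20.25 dBFS.
Stage 3: overshoot 25.75 dB → 25.75/10 = 2.575 dB → -43.425 dBFS.

-43.425 dBFS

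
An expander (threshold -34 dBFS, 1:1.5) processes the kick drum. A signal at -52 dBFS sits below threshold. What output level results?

-61 dBFS

Below threshold, a 1:1.5 expander applies gain = (1.5−1)×(T − x) of attenuation.
(1.5−1) × 18 = 9 dB, so output = -52 − 9 = -61 dBFS.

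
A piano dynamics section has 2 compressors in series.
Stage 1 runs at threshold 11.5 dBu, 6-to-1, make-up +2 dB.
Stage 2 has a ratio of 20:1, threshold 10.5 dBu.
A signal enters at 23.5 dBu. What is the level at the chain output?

Stage 1: 12 dB above 11.5 dBu, reduced 6:1 to 2 dB above → 13.5 dBu; +2 dB make-up → 15.5 dBu.
Stage 2: 15.5 dBu is 5 dB over 10.5 dBu; at 20:1 that becomes 0.25 dB over, giving 10.75 dBu.

10.75 dBu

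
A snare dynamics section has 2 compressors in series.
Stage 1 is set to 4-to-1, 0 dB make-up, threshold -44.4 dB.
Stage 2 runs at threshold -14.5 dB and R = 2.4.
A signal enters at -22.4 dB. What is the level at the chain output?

Stage 1: -22.4 dB is 22 dB over -44.4 dB; at 4:1 that becomes 5.5 dB over, giving -38.9 dB.
Stage 2: -38.9 dB is at or below the -14.5 dB threshold — no compression; output -38.9 dB.

-38.9 dB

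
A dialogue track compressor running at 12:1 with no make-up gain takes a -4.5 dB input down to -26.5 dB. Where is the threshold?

-28.5 dB

Gain reduction = -4.5 − (-26.5) = 22 dB; output overshoot = GR / (R − 1) = 22 / 11 = 2 dB.
Threshold = output − output overshoot = -26.5 − 2 = -28.5 dB.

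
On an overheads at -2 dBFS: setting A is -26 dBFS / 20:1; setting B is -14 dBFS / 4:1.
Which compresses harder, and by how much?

A: 24 dB over, compressed to 1.2 dB over, so 22.8 dB of GR.
B: 12 dB over, compressed to 3 dB over, so 9 dB of GR.
A applies 13.8 dB more gain reduction.

A, by 13.8 dB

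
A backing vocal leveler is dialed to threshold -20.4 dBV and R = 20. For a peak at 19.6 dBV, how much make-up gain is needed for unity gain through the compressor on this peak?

38 dB

The peak compresses to -20.4 + 40/20 = -18.4 dBV.
To reach 19.6 dBV requires 19.6 − (-18.4) = 38 dB of make-up.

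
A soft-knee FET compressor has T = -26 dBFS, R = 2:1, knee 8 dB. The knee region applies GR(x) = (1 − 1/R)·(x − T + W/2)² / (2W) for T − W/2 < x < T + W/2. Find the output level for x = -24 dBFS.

x − T + W/2 = -24 − (-26) + 4 = 6.
GR = (1 − 1/2) × 6² / 16 = 0.5 × 36 / 16 = 1.125 dB.
Output = -24 − 1.125 = -25.125 dBFS.

-25.125 dBFS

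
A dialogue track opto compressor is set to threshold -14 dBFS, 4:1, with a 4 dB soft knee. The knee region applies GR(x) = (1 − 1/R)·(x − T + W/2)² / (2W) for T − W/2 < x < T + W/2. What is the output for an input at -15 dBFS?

x − T + W/2 = -15 − (-14) + 2 = 1.
GR = (1 − 1/4) × 1² / 8 = 0.75 × 1 / 8 = 0.09375 dB.
Output = -15 − 0.09375 = -15.09375 dBFS.

-15.09375 dBFS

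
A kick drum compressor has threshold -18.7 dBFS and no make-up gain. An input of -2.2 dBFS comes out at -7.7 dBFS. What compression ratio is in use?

1.5:1

Input overshoot = -2.2 − (-18.7) = 16.5 dB; output overshoot = -7.7 − (-18.7) = 11 dB.
Ratio = 16.5 / 11 = 1.5.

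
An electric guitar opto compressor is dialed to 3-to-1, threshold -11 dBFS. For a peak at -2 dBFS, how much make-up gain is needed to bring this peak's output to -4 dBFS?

4 dB

The peak compresses to -11 + 9/3 = -8 dBFS.
To reach -4 dBFS requires -4 − (-8) = 4 dB of make-up.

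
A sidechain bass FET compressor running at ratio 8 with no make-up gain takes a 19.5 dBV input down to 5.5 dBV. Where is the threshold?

Input is 16 dB above T (since output overshoot × R = input overshoot: (5.5 − T)·8 = 19.5 − T gives T = 3.5 dBV).
Check: 3.5 + (19.5 − 3.5)/8 = 3.5 + 2 = 5.5 dBV. ✓

3.5 dBV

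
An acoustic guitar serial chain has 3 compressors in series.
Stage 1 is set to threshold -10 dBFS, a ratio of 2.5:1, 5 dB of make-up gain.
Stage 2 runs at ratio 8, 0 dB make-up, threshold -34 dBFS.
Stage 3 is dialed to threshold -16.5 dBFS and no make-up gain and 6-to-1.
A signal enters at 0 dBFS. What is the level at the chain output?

Stage 1: overshoot 10 dB → 10/2.5 = 4 dB → -6 dBFS; +5 dB make-up → -1 dBFS.
Stage 2: 33 dB above -34 dBFS, reduced 8:1 to 4.125 dB above → -29.875 dBFS.
Stage 3: -29.875 dBFS is at or below the -16.5 dBFS threshold — no compression; output -29.875 dBFS.

-29.875 dBFS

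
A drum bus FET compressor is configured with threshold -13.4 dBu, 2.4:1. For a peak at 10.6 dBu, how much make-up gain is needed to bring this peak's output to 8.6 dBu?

The peak compresses to -13.4 + 24/2.4 = -3.4 dBu.
To reach 8.6 dBu requires 8.6 − (-3.4) = 12 dB of make-up.

12 dB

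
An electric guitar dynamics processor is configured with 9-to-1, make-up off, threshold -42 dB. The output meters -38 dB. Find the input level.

Post-compression overshoot = -38 − (-42) = 4 dB.
Input overshoot = R × output overshoot = 36 dB → input = -42 + 36 = -6 dB.

-6 dB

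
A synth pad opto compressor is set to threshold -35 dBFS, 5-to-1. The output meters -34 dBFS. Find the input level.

-30 dBFS

The compressed level sits -34 − (-35) = 1 dB over threshold.
Before 5:1 compression the overshoot was 1 × 5 = 5 dB, so input = -35 + 5 = -30 dBFS.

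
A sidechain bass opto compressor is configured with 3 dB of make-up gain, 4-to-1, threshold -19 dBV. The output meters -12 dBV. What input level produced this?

Before make-up, the level was -12 − 3 = -15 dBV.
Post-compression overshoot = -15 − (-19) = 4 dB.
Input overshoot = R × output overshoot = 16 dB → input = -19 + 16 = -3 dBV.

-3 dBV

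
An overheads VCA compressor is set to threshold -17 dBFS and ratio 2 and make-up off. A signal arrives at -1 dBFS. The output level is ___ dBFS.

-9 dBFS

Overshoot: -1 − (-17) = 16 dB.
The 16 dB excess becomes 8 dB after 2:1 reduction.
Output = -17 + 8 = -9 dBFS.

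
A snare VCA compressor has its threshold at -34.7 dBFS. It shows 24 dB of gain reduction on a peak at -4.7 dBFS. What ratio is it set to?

Input overshoot = -4.7 − (-34.7) = 30 dB.
Output overshoot = 30 − 24 = 6 dB.
Ratio = input overshoot / output overshoot = 30 / 6 = 5.

5:1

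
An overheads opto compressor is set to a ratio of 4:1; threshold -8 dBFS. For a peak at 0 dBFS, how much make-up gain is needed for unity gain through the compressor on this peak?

The peak compresses to -8 + 8/4 = -6 dBFS.
To reach 0 dBFS requires 0 − (-6) = 6 dB of make-up.

6 dB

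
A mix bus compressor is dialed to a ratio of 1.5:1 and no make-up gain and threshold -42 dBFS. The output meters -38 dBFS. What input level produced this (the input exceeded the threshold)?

That's 4 dB above the -42 dBFS threshold.
Input overshoot = R × output overshoot = 6 dB → input = -42 + 6 = -36 dBFS.

-36 dBFS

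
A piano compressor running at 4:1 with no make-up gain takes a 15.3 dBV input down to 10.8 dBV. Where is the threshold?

Gain reduction = 15.3 − 10.8 = 4.5 dB; output overshoot = GR / (R − 1) = 4.5 / 3 = 1.5 dB.
Threshold = output − output overshoot = 10.8 − 1.5 = 9.3 dBV.

9.3 dBV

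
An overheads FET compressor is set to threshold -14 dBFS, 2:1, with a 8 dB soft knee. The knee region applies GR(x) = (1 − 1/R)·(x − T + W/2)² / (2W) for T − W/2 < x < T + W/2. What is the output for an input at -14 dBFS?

-14.5 dBFS

x − T + W/2 = -14 − (-14) + 4 = 4.
GR = (1 − 1/2) × 4² / 16 = 0.5 × 16 / 16 = 0.5 dB.
Output = -14 − 0.5 = -14.5 dBFS.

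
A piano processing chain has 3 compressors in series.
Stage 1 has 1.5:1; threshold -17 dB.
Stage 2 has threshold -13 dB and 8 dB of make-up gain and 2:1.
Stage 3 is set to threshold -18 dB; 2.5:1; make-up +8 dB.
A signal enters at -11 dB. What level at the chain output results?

-4.8 dB

Stage 1: -11 dB is 6 dB over -17 dB; at 1.5:1 that becomes 4 dB over, giving -13 dB.
Stage 2: -13 dB is at or below the -13 dB threshold — no compression; make-up brings it to -5 dB.
Stage 3: overshoot 13 dB → 13/2.5 = 5.2 dB → -12.8 dB; +8 dB make-up → -4.8 dB.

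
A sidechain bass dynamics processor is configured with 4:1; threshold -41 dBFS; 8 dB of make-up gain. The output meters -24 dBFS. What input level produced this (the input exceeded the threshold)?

Remove make-up: -24 − 8 = -32 dBFS.
Post-compression overshoot = -32 − (-41) = 9 dB.
Undo the ratio: input overshoot = 9 × 4 = 36 dB, giving input = -5 dBFS.

-5 dBFS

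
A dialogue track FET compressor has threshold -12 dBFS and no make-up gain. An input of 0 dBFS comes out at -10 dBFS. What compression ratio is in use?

6:1

Input overshoot = 0 − (-12) = 12 dB; output overshoot = -10 − (-12) = 2 dB.
Ratio = 12 / 2 = 6.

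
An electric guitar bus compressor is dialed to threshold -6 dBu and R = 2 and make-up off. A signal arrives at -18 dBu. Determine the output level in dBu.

-18 dBu

-18 dBu is 12 dB below the -6 dBu threshold, so no gain reduction is applied.
Output = input = -18 dBu.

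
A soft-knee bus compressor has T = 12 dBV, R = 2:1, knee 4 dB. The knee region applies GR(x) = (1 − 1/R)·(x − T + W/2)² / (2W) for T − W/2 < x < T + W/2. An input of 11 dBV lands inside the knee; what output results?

x − T + W/2 = 11 − 12 + 2 = 1.
GR = (1 − 1/2) × 1² / 8 = 0.5 × 1 / 8 = 0.0625 dB.
Output = 11 − 0.0625 = 10.9375 dBV.

10.9375 dBV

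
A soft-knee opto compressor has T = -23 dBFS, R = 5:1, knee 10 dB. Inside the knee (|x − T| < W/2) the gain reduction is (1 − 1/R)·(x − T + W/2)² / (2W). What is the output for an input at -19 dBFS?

-22.24 dBFS

x − T + W/2 = -19 − (-23) + 5 = 9.
GR = (1 − 1/5) × 9² / 20 = 0.8 × 81 / 20 = 3.24 dB.
Output = -19 − 3.24 = -22.24 dBFS.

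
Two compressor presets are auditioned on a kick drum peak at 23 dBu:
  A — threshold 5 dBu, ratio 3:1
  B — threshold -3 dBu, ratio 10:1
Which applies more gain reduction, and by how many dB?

A: GR = 18 − 18/3 = 12 dB.
B: GR = 26 − 26/10 = 23.4 dB.
B reduces 11.4 dB more.

B, by 11.4 dB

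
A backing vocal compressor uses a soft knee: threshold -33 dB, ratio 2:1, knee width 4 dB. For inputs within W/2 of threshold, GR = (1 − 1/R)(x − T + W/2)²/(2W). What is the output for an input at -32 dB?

x − T + W/2 = -32 − (-33) + 2 = 3.
GR = (1 − 1/2) × 3² / 8 = 0.5 × 9 / 8 = 0.5625 dB.
Output = -32 − 0.5625 = -32.5625 dB.

-32.5625 dB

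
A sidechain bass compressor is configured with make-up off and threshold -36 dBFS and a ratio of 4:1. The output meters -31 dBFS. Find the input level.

Post-compression overshoot = -31 − (-36) = 5 dB.
Input overshoot = R × output overshoot = 20 dB → input = -36 + 20 = -16 dBFS.

-16 dBFS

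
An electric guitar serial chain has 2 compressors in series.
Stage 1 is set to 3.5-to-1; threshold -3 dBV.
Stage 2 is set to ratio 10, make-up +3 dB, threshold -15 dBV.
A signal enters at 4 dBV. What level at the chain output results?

-10.6 dBV

Stage 1: overshoot 7 dB → 7/3.5 = 2 dB → -1 dBV.
Stage 2: -1 dBV is 14 dB over -15 dBV; at 10:1 that becomes 1.4 dB over, giving -13.6 dBV; +3 dB make-up → -10.6 dBV.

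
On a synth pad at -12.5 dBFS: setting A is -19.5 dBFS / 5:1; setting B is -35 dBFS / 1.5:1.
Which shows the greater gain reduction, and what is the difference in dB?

A: 7 dB over, compressed to 1.4 dB over, so 5.6 dB of GR.
B: 22.5 dB over, compressed to 15 dB over, so 7.5 dB of GR.
B applies 1.9 dB more gain reduction.

B, by 1.9 dB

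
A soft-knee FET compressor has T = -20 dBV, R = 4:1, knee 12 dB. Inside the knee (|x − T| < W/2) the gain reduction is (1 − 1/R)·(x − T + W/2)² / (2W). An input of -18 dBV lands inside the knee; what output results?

x − T + W/2 = -18 − (-20) + 6 = 8.
GR = (1 − 1/4) × 8² / 24 = 0.75 × 64 / 24 = 2 dB.
Output = -18 − 2 = -20 dBV.

-20 dBV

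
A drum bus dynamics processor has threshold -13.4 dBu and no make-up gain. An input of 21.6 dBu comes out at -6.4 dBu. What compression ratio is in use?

5:1

Input overshoot = 21.6 − (-13.4) = 35 dB; output overshoot = -6.4 − (-13.4) = 7 dB.
Ratio = 35 / 7 = 5.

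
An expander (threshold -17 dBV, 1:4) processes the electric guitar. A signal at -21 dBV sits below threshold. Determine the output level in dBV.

Below threshold, a 1:4 expander applies gain = (4−1)×(T − x) of attenuation.
(4−1) × 4 = 12 dB, so output = -21 − 12 = -33 dBV.

-33 dBV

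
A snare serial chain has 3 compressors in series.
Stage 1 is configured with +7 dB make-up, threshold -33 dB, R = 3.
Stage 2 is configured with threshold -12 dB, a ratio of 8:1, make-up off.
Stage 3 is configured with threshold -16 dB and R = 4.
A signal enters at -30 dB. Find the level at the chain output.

Stage 1: -30 dB is 3 dB over -33 dB; at 3:1 that becomes 1 dB over, giving -32 dB; +7 dB make-up → -25 dB.
Stage 2: below threshold (-25 ≤ -12); passes unchanged; output -25 dB.
Stage 3: -25 dB is at or below the -16 dB threshold — no compression; output -25 dB.

-25 dB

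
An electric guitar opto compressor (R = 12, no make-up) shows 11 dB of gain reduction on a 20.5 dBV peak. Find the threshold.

Gain reduction = 20.5 − 9.5 = 11 dB; output overshoot = GR / (R − 1) = 11 / 11 = 1 dB.
Threshold = output − output overshoot = 9.5 − 1 = 8.5 dBV.

8.5 dBV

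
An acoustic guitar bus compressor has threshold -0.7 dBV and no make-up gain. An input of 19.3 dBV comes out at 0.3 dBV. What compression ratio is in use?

Input overshoot = 19.3 − (-0.7) = 20 dB; output overshoot = 0.3 − (-0.7) = 1 dB.
Ratio = 20 / 1 = 20.

20:1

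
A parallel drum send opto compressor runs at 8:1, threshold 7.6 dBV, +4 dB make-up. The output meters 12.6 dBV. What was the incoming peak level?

15.6 dBV

Before make-up, the level was 12.6 − 4 = 8.6 dBV.
Post-compression overshoot = 8.6 − 7.6 = 1 dB.
Undo the ratio: input overshoot = 1 × 8 = 8 dB, giving input = 15.6 dBV.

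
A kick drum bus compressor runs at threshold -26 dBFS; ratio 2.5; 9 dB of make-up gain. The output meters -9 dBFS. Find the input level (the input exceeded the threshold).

Before make-up, the level was -9 − 9 = -18 dBFS.
Post-compression overshoot = -18 − (-26) = 8 dB.
Before 2.5:1 compression the overshoot was 8 × 2.5 = 20 dB, so input = -26 + 20 = -6 dBFS.

-6 dBFS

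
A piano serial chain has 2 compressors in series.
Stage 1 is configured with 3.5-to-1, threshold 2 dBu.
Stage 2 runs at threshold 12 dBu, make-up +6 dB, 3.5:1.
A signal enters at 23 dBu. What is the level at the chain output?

Stage 1: 23 dBu is 21 dB over 2 dBu; at 3.5:1 that becomes 6 dB over, giving 8 dBu.
Stage 2: 8 dBu is at or below the 12 dBu threshold — no compression; make-up brings it to 14 dBu.

14 dBu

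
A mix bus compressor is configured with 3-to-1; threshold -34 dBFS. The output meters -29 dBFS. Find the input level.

That's 5 dB above the -34 dBFS threshold.
Input overshoot = R × output overshoot = 15 dB → input = -34 + 15 = -19 dBFS.

-19 dBFS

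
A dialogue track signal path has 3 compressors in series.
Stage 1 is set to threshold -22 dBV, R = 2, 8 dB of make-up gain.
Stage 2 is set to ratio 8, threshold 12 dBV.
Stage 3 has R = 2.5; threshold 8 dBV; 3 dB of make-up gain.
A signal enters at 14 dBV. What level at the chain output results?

Stage 1: 14 dBV is 36 dB over -22 dBV; at 2:1 that becomes 18 dB over, giving -4 dBV; +8 dB make-up → 4 dBV.
Stage 2: 4 dBV ≤ 12 dBV, so stage 2 doesn't engage; output 4 dBV.
Stage 3: below threshold (4 ≤ 8); passes unchanged; make-up brings it to 7 dBV.

7 dBV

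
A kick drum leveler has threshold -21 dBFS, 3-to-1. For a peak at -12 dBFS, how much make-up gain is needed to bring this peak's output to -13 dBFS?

5 dB

Overshoot 9 dB → 9/3 = 3 dB after compression, so the compressed level is -21 + 3 = -18 dBFS.
Make-up = target − compressed = -13 − (-18) = 5 dB.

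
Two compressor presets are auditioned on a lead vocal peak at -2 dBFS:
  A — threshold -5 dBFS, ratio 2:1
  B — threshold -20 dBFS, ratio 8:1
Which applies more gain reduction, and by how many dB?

A: GR = 3 − 3/2 = 1.5 dB.
B: GR = 18 − 18/8 = 15.75 dB.
Difference: 14.25 dB in favour of B.

B, by 14.25 dB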